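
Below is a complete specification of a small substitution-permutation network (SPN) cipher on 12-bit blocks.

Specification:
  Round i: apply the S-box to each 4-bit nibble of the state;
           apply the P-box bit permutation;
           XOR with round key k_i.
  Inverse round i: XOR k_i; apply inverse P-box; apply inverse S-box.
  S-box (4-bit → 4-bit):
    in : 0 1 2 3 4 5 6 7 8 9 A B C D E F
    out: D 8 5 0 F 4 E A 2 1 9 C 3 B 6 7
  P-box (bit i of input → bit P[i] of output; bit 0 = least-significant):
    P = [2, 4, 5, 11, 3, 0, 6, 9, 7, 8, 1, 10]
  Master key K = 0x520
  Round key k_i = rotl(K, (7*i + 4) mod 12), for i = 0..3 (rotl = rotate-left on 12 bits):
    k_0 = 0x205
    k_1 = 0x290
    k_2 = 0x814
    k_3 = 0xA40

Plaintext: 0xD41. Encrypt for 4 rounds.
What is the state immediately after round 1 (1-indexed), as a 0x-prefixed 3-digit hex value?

s_0 = plaintext = 0xD41
s_1 = Round(s_0, k_0) = 0xDCC
s_2 = Round(s_1, k_1) = 0x70D
s_3 = Round(s_2, k_2) = 0x748
s_4 = Round(s_3, k_3) = 0xD19

0xDCC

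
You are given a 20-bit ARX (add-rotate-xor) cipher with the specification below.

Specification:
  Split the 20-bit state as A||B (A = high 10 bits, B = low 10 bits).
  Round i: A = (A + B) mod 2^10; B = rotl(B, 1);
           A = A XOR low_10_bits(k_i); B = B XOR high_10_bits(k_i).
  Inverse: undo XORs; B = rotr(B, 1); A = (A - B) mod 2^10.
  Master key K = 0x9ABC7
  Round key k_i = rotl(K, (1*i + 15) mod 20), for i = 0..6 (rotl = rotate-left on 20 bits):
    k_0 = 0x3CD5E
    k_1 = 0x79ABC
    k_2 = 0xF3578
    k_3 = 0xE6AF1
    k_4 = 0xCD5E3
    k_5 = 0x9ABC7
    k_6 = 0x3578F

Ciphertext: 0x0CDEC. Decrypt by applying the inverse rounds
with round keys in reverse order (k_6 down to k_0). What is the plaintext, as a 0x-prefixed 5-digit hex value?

0x79D9A

s_0 = ciphertext = 0x0CDEC
s_1 = InvRound(s_0, k_6) = 0x4829C
s_2 = InvRound(s_1, k_5) = 0x9B07B
s_3 = InvRound(s_2, k_4) = 0x7A1A7
s_4 = InvRound(s_3, k_3) = 0xFEF1E
s_5 = InvRound(s_4, k_2) = 0x06A69
s_6 = InvRound(s_5, k_1) = 0xB7FC7
s_7 = InvRound(s_6, k_0) = 0x79D9A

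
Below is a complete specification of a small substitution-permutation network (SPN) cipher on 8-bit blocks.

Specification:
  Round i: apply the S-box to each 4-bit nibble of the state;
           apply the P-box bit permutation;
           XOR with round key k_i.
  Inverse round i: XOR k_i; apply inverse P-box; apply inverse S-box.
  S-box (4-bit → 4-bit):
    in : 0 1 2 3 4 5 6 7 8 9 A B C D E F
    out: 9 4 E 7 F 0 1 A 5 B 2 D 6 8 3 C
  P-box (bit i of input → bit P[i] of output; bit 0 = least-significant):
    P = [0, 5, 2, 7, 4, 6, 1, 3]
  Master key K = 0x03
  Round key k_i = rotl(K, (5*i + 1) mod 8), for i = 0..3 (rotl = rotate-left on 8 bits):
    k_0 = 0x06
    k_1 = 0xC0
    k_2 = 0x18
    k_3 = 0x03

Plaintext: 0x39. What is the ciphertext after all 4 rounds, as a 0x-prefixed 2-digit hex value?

s_0 = plaintext = 0x39
s_1 = Round(s_0, k_0) = 0xF5
s_2 = Round(s_1, k_1) = 0xCA
s_3 = Round(s_2, k_2) = 0x7A
s_4 = Round(s_3, k_3) = 0x6B

0x6B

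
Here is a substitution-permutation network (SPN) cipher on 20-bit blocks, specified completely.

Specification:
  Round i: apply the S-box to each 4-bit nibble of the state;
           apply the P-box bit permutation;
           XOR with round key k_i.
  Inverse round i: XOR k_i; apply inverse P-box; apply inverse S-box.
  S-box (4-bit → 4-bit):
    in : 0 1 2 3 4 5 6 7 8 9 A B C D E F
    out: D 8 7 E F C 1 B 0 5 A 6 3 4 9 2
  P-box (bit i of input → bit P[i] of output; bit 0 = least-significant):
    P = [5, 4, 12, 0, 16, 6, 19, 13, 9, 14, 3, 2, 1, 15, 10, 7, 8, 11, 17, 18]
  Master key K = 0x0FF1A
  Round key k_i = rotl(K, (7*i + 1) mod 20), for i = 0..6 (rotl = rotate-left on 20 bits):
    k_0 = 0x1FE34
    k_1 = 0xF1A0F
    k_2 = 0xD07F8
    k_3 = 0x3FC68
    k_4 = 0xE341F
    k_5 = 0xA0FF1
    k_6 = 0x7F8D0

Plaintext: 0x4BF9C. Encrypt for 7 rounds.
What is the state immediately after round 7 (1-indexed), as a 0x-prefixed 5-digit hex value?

0x61F74

s_0 = plaintext = 0x4BF9C
s_1 = Round(s_0, k_0) = 0xE3304
s_2 = Round(s_1, k_1) = 0x2EFB2
s_3 = Round(s_2, k_2) = 0x75E0A
s_4 = Round(s_3, k_3) = 0xED3FD
s_5 = Round(s_4, k_4) = 0xA6153
s_6 = Round(s_5, k_5) = 0x637E6
s_7 = Round(s_6, k_6) = 0x61F74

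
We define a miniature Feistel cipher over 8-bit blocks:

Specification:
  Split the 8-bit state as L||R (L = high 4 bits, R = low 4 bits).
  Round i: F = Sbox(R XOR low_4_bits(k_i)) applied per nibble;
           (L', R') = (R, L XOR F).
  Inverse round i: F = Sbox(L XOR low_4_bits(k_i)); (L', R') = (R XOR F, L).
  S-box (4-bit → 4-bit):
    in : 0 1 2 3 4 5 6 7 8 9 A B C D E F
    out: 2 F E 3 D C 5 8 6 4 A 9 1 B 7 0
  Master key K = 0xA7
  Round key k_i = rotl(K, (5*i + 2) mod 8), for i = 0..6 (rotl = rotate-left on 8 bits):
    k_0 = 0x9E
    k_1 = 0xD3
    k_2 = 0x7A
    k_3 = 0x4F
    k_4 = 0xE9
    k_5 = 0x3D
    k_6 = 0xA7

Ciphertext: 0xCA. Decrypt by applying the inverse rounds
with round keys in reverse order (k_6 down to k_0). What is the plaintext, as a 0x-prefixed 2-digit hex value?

s_0 = ciphertext = 0xCA
s_1 = InvRound(s_0, k_6) = 0x3C
s_2 = InvRound(s_1, k_5) = 0xB3
s_3 = InvRound(s_2, k_4) = 0xDB
s_4 = InvRound(s_3, k_3) = 0x5D
s_5 = InvRound(s_4, k_2) = 0xD5
s_6 = InvRound(s_5, k_1) = 0x2D
s_7 = InvRound(s_6, k_0) = 0xC2

0xC2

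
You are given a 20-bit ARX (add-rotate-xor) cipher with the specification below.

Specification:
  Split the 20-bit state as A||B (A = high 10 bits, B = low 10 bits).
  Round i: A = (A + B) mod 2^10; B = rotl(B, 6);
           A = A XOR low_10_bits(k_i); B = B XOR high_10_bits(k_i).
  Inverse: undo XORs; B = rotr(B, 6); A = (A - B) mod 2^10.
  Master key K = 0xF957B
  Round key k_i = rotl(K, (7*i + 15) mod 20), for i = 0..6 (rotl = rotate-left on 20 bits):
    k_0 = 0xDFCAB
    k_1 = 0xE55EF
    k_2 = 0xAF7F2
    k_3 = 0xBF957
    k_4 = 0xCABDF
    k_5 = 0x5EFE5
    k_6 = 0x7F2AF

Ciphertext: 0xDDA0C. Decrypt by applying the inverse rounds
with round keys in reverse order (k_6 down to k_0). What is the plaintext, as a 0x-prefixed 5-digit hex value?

0x01322

s_0 = ciphertext = 0xDDA0C
s_1 = InvRound(s_0, k_6) = 0xB2B0F
s_2 = InvRound(s_1, k_5) = 0x79B49
s_3 = InvRound(s_2, k_4) = 0x02231
s_4 = InvRound(s_3, k_3) = 0x1B0F3
s_5 = InvRound(s_4, k_2) = 0xAD4E9
s_6 = InvRound(s_5, k_1) = 0xE37CD
s_7 = InvRound(s_6, k_0) = 0x01322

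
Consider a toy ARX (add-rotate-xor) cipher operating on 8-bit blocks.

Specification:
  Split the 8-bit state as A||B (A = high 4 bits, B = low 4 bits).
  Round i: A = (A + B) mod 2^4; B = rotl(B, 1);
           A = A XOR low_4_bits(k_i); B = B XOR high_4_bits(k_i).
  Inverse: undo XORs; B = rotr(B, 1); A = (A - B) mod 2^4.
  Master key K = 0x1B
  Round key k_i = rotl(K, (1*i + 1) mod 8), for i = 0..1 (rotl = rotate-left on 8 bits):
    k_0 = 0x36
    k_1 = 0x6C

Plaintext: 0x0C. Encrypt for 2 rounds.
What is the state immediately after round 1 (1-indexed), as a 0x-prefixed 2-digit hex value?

0xAA

s_0 = plaintext = 0x0C
s_1 = Round(s_0, k_0) = 0xAA
s_2 = Round(s_1, k_1) = 0x83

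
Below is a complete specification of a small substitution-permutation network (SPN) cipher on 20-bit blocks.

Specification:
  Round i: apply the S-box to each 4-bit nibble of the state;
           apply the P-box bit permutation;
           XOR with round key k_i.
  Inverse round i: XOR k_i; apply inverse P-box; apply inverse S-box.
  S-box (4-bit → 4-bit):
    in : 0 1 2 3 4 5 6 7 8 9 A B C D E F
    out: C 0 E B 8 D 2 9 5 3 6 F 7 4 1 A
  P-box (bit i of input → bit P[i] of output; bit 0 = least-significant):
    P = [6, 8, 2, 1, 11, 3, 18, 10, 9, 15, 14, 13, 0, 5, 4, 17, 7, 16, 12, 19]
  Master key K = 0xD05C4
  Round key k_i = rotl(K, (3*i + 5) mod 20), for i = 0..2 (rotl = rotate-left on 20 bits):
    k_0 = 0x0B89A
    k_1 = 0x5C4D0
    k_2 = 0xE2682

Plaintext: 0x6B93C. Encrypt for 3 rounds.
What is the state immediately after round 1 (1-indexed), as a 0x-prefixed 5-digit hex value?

0x337E7

s_0 = plaintext = 0x6B93C
s_1 = Round(s_0, k_0) = 0x337E7
s_2 = Round(s_1, k_1) = 0xEEE33
s_3 = Round(s_2, k_2) = 0xE2949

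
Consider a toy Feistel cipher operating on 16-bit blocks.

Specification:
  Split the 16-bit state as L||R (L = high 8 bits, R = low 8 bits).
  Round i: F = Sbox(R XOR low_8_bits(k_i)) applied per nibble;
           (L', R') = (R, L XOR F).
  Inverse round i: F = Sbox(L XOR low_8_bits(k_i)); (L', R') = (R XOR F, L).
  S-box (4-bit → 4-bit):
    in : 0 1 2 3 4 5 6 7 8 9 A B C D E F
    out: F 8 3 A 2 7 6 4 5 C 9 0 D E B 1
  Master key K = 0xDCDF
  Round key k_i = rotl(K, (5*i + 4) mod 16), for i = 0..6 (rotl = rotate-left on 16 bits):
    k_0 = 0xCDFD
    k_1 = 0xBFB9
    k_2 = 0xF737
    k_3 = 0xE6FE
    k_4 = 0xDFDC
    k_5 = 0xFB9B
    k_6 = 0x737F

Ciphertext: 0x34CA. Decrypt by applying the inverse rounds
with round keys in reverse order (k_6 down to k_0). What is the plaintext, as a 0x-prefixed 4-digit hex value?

0xE801

s_0 = ciphertext = 0x34CA
s_1 = InvRound(s_0, k_6) = 0xEA34
s_2 = InvRound(s_1, k_5) = 0x7CEA
s_3 = InvRound(s_2, k_4) = 0x757C
s_4 = InvRound(s_3, k_3) = 0x2C75
s_5 = InvRound(s_4, k_2) = 0xF52C
s_6 = InvRound(s_5, k_1) = 0x01F5
s_7 = InvRound(s_6, k_0) = 0xE801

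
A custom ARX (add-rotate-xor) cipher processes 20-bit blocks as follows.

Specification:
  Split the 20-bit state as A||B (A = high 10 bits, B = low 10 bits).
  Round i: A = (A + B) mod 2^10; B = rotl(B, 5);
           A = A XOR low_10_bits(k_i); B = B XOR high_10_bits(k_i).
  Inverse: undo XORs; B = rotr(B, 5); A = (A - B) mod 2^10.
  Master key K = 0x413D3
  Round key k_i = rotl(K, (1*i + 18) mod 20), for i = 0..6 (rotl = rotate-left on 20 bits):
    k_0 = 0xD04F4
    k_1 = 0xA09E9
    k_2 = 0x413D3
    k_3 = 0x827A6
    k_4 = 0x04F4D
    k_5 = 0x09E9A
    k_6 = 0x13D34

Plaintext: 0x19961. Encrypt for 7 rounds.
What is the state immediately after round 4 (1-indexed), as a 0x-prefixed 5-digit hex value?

s_0 = plaintext = 0x19961
s_1 = Round(s_0, k_0) = 0x4CF6A
s_2 = Round(s_1, k_1) = 0x5D3D9
s_3 = Round(s_2, k_2) = 0xA7A3A
s_4 = Round(s_3, k_3) = 0xDF958
s_5 = Round(s_4, k_4) = 0xE6F19
s_6 = Round(s_5, k_5) = 0x0BB1F
s_7 = Round(s_6, k_6) = 0x9E7B7

0xDF958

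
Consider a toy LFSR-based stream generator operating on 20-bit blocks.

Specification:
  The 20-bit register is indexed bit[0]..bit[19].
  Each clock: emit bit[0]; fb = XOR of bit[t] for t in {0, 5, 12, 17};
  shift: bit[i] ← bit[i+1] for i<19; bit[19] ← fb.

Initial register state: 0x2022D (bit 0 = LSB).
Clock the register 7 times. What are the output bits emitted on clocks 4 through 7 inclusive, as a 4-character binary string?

1010

reg_0 = 0x2022D
clock 1: out=1, reg = 0x90116
clock 2: out=0, reg = 0x4808B
clock 3: out=1, reg = 0xA4045
clock 4: out=1, reg = 0x52022
clock 5: out=0, reg = 0xA9011
clock 6: out=1, reg = 0xD4808
clock 7: out=0, reg = 0x6A404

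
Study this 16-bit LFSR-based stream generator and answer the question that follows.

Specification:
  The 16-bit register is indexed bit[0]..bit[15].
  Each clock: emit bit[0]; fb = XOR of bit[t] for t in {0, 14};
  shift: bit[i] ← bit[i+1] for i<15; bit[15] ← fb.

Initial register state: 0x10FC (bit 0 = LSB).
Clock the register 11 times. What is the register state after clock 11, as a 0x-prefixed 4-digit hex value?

reg_0 = 0x10FC
clock 1: out=0, reg = 0x087E
clock 2: out=0, reg = 0x043F
clock 3: out=1, reg = 0x821F
clock 4: out=1, reg = 0xC10F
clock 5: out=1, reg = 0x6087
clock 6: out=1, reg = 0x3043
clock 7: out=1, reg = 0x9821
clock 8: out=1, reg = 0xCC10
clock 9: out=0, reg = 0xE608
clock 10: out=0, reg = 0xF304
clock 11: out=0, reg = 0xF982

0xF982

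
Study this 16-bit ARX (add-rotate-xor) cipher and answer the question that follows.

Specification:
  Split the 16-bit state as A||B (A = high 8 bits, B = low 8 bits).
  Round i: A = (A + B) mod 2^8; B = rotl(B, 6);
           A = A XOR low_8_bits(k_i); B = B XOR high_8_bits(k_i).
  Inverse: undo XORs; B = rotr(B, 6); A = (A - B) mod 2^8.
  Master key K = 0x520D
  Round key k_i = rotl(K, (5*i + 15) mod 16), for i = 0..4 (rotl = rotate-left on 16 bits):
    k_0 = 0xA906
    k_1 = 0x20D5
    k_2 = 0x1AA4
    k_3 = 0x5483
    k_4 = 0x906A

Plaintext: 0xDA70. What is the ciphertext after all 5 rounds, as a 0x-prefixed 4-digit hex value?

0x3911

s_0 = plaintext = 0xDA70
s_1 = Round(s_0, k_0) = 0x4CB5
s_2 = Round(s_1, k_1) = 0xD44D
s_3 = Round(s_2, k_2) = 0x8549
s_4 = Round(s_3, k_3) = 0x4D06
s_5 = Round(s_4, k_4) = 0x3911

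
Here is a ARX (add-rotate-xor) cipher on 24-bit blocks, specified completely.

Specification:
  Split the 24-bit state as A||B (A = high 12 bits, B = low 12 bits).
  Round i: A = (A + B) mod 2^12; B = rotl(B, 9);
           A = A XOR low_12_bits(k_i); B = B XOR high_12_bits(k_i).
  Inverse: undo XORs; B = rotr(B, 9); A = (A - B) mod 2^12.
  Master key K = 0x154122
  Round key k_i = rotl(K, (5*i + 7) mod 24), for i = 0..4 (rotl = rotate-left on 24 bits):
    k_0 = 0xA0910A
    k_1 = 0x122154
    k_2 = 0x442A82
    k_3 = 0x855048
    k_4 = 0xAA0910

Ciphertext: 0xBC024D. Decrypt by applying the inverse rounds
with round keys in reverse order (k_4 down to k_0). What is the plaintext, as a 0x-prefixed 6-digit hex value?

s_0 = ciphertext = 0xBC024D
s_1 = InvRound(s_0, k_4) = 0xB6476C
s_2 = InvRound(s_1, k_3) = 0x15D9CF
s_3 = InvRound(s_2, k_2) = 0xF71C6E
s_4 = InvRound(s_3, k_1) = 0x3BFA66
s_5 = InvRound(s_4, k_0) = 0xF3D378

0xF3D378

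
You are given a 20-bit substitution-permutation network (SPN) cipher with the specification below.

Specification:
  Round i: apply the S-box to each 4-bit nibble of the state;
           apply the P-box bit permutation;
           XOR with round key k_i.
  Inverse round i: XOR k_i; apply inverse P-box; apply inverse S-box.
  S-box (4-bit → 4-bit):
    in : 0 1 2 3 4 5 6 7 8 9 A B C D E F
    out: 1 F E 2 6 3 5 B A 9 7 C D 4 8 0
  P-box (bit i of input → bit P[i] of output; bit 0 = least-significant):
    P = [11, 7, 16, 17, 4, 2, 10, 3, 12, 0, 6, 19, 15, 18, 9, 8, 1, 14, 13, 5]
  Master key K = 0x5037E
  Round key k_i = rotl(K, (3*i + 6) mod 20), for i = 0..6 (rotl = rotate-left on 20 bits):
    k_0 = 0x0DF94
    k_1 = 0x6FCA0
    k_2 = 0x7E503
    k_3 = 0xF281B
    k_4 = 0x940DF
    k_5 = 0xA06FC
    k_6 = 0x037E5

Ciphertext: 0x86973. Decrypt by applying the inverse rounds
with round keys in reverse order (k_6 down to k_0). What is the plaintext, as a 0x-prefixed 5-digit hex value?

s_0 = ciphertext = 0x86973
s_1 = InvRound(s_0, k_6) = 0x5D9A5
s_2 = InvRound(s_1, k_5) = 0x311CC
s_3 = InvRound(s_2, k_4) = 0x5E70E
s_4 = InvRound(s_3, k_3) = 0x3C8A9
s_5 = InvRound(s_4, k_2) = 0xC8FB5
s_6 = InvRound(s_5, k_1) = 0x4B75E
s_7 = InvRound(s_6, k_0) = 0xA3DE5

0xA3DE5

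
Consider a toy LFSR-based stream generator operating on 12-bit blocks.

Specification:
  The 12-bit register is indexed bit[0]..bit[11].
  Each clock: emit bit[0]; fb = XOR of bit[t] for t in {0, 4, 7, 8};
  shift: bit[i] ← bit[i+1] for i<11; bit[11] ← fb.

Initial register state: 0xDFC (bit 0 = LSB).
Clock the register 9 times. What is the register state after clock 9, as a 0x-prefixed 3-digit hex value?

0x62E

reg_0 = 0xDFC
clock 1: out=0, reg = 0xEFE
clock 2: out=0, reg = 0x77F
clock 3: out=1, reg = 0xBBF
clock 4: out=1, reg = 0x5DF
clock 5: out=1, reg = 0x2EF
clock 6: out=1, reg = 0x177
clock 7: out=1, reg = 0x8BB
clock 8: out=1, reg = 0xC5D
clock 9: out=1, reg = 0x62E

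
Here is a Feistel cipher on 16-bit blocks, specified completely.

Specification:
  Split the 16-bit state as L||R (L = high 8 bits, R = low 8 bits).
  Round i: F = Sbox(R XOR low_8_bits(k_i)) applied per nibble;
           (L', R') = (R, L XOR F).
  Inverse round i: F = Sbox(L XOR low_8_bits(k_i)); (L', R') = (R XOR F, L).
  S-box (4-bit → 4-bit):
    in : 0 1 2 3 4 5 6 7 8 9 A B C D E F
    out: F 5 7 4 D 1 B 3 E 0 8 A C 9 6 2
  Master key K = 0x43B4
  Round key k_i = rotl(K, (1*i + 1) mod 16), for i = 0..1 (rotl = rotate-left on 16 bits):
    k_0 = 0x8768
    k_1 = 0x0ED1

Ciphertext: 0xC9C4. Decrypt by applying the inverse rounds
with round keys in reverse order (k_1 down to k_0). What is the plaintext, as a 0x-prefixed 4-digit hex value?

s_0 = ciphertext = 0xC9C4
s_1 = InvRound(s_0, k_1) = 0x9AC9
s_2 = InvRound(s_1, k_0) = 0xEE9A

0xEE9A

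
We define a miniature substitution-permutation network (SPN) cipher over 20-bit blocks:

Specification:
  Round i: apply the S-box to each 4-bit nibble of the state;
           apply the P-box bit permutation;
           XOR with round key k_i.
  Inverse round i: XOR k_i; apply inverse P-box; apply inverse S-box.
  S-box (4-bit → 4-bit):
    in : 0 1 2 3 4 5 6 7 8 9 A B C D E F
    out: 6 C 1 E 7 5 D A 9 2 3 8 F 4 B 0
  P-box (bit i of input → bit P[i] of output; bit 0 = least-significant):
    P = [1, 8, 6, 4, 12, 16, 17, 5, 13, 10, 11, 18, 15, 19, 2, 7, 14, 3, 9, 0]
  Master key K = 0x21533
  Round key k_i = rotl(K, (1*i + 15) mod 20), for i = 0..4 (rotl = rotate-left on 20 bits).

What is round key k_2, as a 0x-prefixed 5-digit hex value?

K = 0x21533
k_0 = rotl(K, (1*0+15) mod 20) = rotl(K, 15) = 0x990A9
k_1 = rotl(K, (1*1+15) mod 20) = rotl(K, 16) = 0x32153
k_2 = rotl(K, (1*2+15) mod 20) = rotl(K, 17) = 0x642A6

0x642A6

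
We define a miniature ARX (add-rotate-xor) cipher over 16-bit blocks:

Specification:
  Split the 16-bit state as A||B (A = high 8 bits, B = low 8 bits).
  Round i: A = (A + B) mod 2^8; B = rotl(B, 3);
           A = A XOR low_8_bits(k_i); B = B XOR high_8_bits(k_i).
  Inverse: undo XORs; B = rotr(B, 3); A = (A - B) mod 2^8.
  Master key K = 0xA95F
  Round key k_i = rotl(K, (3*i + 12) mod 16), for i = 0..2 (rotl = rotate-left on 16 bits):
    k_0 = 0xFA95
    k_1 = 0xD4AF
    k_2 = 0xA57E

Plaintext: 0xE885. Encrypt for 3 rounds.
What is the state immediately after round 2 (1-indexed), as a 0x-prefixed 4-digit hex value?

s_0 = plaintext = 0xE885
s_1 = Round(s_0, k_0) = 0xF8D6
s_2 = Round(s_1, k_1) = 0x6162
s_3 = Round(s_2, k_2) = 0xBDB6

0x6162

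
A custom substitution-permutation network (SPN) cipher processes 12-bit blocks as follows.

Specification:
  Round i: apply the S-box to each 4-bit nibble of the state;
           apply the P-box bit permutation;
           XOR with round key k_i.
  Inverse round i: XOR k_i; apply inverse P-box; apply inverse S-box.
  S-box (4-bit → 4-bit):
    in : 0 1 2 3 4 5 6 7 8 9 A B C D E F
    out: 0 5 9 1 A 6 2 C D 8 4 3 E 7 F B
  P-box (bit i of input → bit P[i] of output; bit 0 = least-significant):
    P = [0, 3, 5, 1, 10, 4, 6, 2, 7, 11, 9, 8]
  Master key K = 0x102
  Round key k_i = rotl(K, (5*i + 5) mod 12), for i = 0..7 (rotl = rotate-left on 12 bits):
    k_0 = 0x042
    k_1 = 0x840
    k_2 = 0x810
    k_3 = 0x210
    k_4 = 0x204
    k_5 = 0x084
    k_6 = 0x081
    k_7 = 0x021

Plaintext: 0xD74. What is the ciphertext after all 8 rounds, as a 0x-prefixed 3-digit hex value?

0xD0F

s_0 = plaintext = 0xD74
s_1 = Round(s_0, k_0) = 0xA8C
s_2 = Round(s_1, k_1) = 0xE2E
s_3 = Round(s_2, k_2) = 0x7BF
s_4 = Round(s_3, k_3) = 0x50B
s_5 = Round(s_4, k_4) = 0x80D
s_6 = Round(s_5, k_5) = 0x32D
s_7 = Round(s_6, k_6) = 0x42C
s_8 = Round(s_7, k_7) = 0xD0F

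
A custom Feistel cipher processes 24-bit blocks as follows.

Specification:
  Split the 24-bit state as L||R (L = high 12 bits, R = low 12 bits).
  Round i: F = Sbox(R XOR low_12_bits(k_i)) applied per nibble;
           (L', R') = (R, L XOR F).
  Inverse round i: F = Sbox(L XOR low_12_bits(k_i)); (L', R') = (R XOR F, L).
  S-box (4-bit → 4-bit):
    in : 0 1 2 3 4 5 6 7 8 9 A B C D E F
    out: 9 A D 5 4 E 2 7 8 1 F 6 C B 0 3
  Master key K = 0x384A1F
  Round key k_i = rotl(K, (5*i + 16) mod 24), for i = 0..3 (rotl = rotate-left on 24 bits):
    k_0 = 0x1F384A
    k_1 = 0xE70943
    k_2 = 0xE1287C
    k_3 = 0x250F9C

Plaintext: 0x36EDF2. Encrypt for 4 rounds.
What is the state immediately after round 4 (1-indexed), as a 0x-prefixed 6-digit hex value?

0x7CF159

s_0 = plaintext = 0x36EDF2
s_1 = Round(s_0, k_0) = 0xDF2D06
s_2 = Round(s_1, k_1) = 0xD069BC
s_3 = Round(s_2, k_2) = 0x9BC7CF
s_4 = Round(s_3, k_3) = 0x7CF159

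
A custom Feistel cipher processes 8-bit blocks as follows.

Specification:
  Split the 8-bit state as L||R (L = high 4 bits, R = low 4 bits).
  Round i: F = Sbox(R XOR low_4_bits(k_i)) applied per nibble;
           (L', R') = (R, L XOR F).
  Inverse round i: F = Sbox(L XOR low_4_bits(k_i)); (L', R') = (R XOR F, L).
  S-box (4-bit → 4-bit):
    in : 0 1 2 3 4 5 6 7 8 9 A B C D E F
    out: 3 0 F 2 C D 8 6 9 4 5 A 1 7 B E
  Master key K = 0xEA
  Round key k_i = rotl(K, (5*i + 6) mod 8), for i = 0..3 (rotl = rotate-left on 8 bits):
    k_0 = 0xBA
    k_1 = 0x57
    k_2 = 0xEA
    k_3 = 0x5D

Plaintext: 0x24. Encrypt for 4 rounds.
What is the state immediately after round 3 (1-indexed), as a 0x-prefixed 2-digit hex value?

s_0 = plaintext = 0x24
s_1 = Round(s_0, k_0) = 0x49
s_2 = Round(s_1, k_1) = 0x9F
s_3 = Round(s_2, k_2) = 0xF4
s_4 = Round(s_3, k_3) = 0x4B

0xF4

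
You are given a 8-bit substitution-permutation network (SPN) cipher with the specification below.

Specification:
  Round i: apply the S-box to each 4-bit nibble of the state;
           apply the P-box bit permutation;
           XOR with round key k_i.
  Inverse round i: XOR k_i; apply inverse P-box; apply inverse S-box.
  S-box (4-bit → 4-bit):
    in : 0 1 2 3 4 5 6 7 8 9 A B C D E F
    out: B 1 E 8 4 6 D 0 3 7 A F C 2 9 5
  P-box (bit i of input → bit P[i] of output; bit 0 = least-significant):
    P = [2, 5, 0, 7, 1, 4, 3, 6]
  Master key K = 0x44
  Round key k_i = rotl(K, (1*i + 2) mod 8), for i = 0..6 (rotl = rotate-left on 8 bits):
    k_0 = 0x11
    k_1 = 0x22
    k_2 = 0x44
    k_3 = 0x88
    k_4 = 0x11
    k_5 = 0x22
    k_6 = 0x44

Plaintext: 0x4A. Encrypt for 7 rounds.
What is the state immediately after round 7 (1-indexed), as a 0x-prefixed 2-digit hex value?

0x26

s_0 = plaintext = 0x4A
s_1 = Round(s_0, k_0) = 0xB9
s_2 = Round(s_1, k_1) = 0x5D
s_3 = Round(s_2, k_2) = 0x7C
s_4 = Round(s_3, k_3) = 0x09
s_5 = Round(s_4, k_4) = 0x66
s_6 = Round(s_5, k_5) = 0xED
s_7 = Round(s_6, k_6) = 0x26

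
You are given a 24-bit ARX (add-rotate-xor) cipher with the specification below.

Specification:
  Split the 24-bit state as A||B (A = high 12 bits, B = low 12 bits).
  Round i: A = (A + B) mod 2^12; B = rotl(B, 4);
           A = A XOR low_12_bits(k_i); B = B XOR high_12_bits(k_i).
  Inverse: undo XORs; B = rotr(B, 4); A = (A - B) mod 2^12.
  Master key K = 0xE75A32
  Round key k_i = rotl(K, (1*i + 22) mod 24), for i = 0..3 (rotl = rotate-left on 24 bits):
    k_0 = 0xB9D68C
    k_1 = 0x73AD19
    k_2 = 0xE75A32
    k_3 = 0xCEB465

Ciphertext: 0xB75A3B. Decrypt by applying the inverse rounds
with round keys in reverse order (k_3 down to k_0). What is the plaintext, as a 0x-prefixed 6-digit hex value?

0xC1A006

s_0 = ciphertext = 0xB75A3B
s_1 = InvRound(s_0, k_3) = 0xEA306D
s_2 = InvRound(s_1, k_2) = 0xBB08E1
s_3 = InvRound(s_2, k_1) = 0xAACBFD
s_4 = InvRound(s_3, k_0) = 0xC1A006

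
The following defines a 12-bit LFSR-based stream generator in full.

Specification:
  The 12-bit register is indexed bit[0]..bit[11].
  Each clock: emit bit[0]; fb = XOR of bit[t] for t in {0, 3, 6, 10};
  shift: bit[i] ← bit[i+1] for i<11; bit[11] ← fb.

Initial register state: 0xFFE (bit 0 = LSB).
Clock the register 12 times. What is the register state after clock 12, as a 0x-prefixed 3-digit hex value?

reg_0 = 0xFFE
clock 1: out=0, reg = 0xFFF
clock 2: out=1, reg = 0x7FF
clock 3: out=1, reg = 0x3FF
clock 4: out=1, reg = 0x9FF
clock 5: out=1, reg = 0xCFF
clock 6: out=1, reg = 0x67F
clock 7: out=1, reg = 0x33F
clock 8: out=1, reg = 0x19F
clock 9: out=1, reg = 0x0CF
clock 10: out=1, reg = 0x867
clock 11: out=1, reg = 0x433
clock 12: out=1, reg = 0x219

0x219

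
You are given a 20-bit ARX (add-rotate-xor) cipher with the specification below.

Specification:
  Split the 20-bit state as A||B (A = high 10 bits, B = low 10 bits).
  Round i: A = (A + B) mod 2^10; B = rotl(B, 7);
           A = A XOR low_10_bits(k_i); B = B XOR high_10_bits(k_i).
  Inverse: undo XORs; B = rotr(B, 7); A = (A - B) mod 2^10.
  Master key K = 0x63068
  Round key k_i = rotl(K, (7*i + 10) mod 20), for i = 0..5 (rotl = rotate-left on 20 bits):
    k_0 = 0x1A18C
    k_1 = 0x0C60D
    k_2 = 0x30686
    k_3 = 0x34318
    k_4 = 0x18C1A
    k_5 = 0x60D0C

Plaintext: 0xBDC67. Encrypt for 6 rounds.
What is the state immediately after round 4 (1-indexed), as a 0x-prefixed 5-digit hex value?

0x23891

s_0 = plaintext = 0xBDC67
s_1 = Round(s_0, k_0) = 0xB4BE4
s_2 = Round(s_1, k_1) = 0x2EE4D
s_3 = Round(s_2, k_2) = 0x63A08
s_4 = Round(s_3, k_3) = 0x23891
s_5 = Round(s_4, k_4) = 0x414F1
s_6 = Round(s_5, k_5) = 0x3E91D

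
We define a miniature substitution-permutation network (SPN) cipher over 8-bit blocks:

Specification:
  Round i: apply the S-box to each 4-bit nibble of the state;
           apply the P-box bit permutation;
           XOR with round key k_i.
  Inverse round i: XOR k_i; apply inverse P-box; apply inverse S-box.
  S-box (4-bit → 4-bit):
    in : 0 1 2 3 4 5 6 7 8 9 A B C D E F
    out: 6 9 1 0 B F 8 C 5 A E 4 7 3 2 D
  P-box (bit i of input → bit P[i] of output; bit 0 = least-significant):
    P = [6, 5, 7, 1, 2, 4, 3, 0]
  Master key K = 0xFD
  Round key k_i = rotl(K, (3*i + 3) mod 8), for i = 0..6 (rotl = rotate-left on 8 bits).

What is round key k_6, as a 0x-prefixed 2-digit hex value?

0xBF

K = 0xFD
k_0 = rotl(K, (3*0+3) mod 8) = rotl(K, 3) = 0xEF
k_1 = rotl(K, (3*1+3) mod 8) = rotl(K, 6) = 0x7F
k_2 = rotl(K, (3*2+3) mod 8) = rotl(K, 1) = 0xFB
k_3 = rotl(K, (3*3+3) mod 8) = rotl(K, 4) = 0xDF
k_4 = rotl(K, (3*4+3) mod 8) = rotl(K, 7) = 0xFE
k_5 = rotl(K, (3*5+3) mod 8) = rotl(K, 2) = 0xF7
k_6 = rotl(K, (3*6+3) mod 8) = rotl(K, 5) = 0xBF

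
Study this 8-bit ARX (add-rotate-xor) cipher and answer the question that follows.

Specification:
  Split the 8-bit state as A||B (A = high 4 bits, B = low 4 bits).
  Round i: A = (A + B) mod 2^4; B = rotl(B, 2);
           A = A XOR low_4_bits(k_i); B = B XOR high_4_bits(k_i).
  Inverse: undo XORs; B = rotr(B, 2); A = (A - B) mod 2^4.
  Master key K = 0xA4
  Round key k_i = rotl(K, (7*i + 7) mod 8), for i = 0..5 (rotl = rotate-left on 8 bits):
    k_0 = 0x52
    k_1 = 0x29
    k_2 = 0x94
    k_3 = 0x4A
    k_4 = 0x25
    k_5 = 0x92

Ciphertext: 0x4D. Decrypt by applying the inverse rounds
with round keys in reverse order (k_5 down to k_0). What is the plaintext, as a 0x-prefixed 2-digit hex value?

0x99

s_0 = ciphertext = 0x4D
s_1 = InvRound(s_0, k_5) = 0x51
s_2 = InvRound(s_1, k_4) = 0x4C
s_3 = InvRound(s_2, k_3) = 0xC2
s_4 = InvRound(s_3, k_2) = 0xAE
s_5 = InvRound(s_4, k_1) = 0x03
s_6 = InvRound(s_5, k_0) = 0x99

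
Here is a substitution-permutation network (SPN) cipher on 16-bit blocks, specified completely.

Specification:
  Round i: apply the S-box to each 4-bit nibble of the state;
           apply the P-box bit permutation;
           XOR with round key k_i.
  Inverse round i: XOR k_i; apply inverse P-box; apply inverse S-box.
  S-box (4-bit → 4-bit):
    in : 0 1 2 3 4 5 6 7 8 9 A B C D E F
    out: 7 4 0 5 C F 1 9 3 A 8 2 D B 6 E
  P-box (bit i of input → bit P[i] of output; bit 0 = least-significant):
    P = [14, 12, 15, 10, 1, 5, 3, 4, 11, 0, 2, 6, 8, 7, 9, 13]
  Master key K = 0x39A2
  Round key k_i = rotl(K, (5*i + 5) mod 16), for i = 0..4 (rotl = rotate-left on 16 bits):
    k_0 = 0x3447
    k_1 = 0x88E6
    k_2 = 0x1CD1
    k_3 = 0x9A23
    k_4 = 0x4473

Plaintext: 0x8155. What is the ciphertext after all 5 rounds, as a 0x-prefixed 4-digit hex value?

0x97F7

s_0 = plaintext = 0x8155
s_1 = Round(s_0, k_0) = 0xE1F9
s_2 = Round(s_1, k_1) = 0x9E5A
s_3 = Round(s_2, k_2) = 0x386E
s_4 = Round(s_3, k_3) = 0x0120
s_5 = Round(s_4, k_4) = 0x97F7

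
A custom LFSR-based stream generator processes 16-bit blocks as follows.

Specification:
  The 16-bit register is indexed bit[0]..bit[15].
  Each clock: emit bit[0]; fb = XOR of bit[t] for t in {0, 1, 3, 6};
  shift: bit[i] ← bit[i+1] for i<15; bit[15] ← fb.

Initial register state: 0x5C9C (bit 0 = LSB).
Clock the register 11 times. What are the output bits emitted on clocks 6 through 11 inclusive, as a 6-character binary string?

001001

reg_0 = 0x5C9C
clock 1: out=0, reg = 0xAE4E
clock 2: out=0, reg = 0xD727
clock 3: out=1, reg = 0x6B93
clock 4: out=1, reg = 0x35C9
clock 5: out=1, reg = 0x9AE4
clock 6: out=0, reg = 0xCD72
clock 7: out=0, reg = 0x66B9
clock 8: out=1, reg = 0x335C
clock 9: out=0, reg = 0x19AE
clock 10: out=0, reg = 0x0CD7
clock 11: out=1, reg = 0x866B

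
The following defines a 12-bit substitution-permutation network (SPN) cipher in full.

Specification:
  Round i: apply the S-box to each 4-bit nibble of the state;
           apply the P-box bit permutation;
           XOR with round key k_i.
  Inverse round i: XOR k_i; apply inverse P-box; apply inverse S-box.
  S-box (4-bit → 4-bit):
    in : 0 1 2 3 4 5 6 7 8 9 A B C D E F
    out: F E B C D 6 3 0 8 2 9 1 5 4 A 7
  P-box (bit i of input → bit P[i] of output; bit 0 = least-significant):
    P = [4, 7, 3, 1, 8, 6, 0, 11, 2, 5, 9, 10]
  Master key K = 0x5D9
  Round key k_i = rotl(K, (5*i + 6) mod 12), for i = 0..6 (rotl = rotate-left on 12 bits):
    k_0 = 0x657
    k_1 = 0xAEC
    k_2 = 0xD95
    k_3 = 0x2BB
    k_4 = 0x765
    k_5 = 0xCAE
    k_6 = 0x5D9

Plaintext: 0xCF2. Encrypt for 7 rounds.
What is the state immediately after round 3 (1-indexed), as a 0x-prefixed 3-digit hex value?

s_0 = plaintext = 0xCF2
s_1 = Round(s_0, k_0) = 0x580
s_2 = Round(s_1, k_1) = 0x056
s_3 = Round(s_2, k_2) = 0xB60
s_4 = Round(s_3, k_3) = 0x365
s_5 = Round(s_4, k_4) = 0x0AD
s_6 = Round(s_5, k_5) = 0x382
s_7 = Round(s_6, k_6) = 0xB4B

0xB60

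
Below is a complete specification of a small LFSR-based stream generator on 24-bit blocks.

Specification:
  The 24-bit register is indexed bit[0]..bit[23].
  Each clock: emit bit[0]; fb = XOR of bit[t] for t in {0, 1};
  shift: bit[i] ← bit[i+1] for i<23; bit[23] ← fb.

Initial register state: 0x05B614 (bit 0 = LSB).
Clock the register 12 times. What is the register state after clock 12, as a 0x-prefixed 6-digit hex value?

0xD1E05B

reg_0 = 0x05B614
clock 1: out=0, reg = 0x02DB0A
clock 2: out=0, reg = 0x816D85
clock 3: out=1, reg = 0xC0B6C2
clock 4: out=0, reg = 0xE05B61
clock 5: out=1, reg = 0xF02DB0
clock 6: out=0, reg = 0x7816D8
clock 7: out=0, reg = 0x3C0B6C
clock 8: out=0, reg = 0x1E05B6
clock 9: out=0, reg = 0x8F02DB
clock 10: out=1, reg = 0x47816D
clock 11: out=1, reg = 0xA3C0B6
clock 12: out=0, reg = 0xD1E05B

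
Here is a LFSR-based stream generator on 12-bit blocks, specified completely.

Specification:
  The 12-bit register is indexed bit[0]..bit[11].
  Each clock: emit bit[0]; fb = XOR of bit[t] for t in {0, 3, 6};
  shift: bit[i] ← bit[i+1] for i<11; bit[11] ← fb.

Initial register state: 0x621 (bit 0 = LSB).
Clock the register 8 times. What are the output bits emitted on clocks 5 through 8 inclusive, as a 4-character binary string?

0100

reg_0 = 0x621
clock 1: out=1, reg = 0xB10
clock 2: out=0, reg = 0x588
clock 3: out=0, reg = 0xAC4
clock 4: out=0, reg = 0xD62
clock 5: out=0, reg = 0xEB1
clock 6: out=1, reg = 0xF58
clock 7: out=0, reg = 0x7AC
clock 8: out=0, reg = 0xBD6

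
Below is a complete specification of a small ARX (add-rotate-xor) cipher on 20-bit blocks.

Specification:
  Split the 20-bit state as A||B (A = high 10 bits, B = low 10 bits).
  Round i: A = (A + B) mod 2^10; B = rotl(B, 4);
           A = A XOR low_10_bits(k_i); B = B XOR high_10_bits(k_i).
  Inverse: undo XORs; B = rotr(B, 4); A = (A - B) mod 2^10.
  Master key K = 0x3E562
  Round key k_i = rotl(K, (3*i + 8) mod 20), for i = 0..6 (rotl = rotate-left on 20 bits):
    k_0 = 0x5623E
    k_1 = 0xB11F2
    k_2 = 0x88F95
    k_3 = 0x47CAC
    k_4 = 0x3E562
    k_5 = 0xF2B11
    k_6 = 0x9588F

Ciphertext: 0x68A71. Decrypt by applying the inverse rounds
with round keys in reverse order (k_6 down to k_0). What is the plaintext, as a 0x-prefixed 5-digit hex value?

0x031A2

s_0 = ciphertext = 0x68A71
s_1 = InvRound(s_0, k_6) = 0xDADC2
s_2 = InvRound(s_1, k_5) = 0x96A20
s_3 = InvRound(s_2, k_4) = 0x32E6D
s_4 = InvRound(s_3, k_3) = 0xEC0B7
s_5 = InvRound(s_4, k_2) = 0xBF129
s_6 = InvRound(s_5, k_1) = 0xE437E
s_7 = InvRound(s_6, k_0) = 0x031A2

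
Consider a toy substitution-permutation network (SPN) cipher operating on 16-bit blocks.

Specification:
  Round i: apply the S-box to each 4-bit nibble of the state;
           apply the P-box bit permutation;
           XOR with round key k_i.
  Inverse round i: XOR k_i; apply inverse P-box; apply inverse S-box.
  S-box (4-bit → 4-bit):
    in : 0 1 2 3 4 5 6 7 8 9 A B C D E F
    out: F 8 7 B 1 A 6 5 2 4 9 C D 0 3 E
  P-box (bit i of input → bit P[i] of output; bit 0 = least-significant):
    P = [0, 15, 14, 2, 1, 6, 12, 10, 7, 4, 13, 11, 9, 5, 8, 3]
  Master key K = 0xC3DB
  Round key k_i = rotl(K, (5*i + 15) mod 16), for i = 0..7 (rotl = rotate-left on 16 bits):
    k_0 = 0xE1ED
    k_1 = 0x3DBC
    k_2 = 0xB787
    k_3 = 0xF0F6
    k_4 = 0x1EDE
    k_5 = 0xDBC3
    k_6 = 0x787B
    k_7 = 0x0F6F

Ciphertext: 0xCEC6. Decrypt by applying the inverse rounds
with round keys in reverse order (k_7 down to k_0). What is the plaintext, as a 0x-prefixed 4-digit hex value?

0x2893

s_0 = ciphertext = 0xCEC6
s_1 = InvRound(s_0, k_7) = 0xF4D2
s_2 = InvRound(s_1, k_6) = 0x5A1E
s_3 = InvRound(s_2, k_5) = 0xBE83
s_4 = InvRound(s_3, k_4) = 0x1683
s_5 = InvRound(s_4, k_3) = 0xE650
s_6 = InvRound(s_5, k_2) = 0x9E2C
s_7 = InvRound(s_6, k_1) = 0x72D8
s_8 = InvRound(s_7, k_0) = 0x2893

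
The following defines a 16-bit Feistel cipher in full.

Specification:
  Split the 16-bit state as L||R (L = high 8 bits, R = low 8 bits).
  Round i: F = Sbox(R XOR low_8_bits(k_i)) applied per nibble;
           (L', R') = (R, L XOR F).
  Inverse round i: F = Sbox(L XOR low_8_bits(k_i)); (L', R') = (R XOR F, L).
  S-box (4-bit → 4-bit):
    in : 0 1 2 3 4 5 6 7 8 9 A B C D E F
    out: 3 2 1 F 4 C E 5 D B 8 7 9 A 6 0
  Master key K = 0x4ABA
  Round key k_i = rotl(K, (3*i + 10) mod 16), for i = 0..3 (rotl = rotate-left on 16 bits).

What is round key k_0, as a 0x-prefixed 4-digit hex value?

K = 0x4ABA
k_0 = rotl(K, (3*0+10) mod 16) = rotl(K, 10) = 0xE92A

0xE92A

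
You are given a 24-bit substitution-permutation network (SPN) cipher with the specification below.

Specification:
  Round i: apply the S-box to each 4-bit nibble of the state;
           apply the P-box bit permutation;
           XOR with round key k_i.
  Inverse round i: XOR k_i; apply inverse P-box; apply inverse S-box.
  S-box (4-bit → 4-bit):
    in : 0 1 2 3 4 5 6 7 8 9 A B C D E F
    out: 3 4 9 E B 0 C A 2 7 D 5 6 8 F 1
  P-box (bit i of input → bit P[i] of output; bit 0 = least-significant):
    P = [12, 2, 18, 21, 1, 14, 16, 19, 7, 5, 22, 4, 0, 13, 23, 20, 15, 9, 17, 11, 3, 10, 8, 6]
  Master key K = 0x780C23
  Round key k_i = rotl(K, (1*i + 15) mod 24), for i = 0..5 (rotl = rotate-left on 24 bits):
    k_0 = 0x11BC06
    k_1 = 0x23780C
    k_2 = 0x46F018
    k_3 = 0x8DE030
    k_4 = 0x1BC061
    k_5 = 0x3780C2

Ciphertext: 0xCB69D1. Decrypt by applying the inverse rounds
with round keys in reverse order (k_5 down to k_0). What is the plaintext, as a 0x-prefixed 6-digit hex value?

s_0 = ciphertext = 0xCB69D1
s_1 = InvRound(s_0, k_5) = 0x12E646
s_2 = InvRound(s_1, k_4) = 0x8808A8
s_3 = InvRound(s_2, k_3) = 0xF282C1
s_4 = InvRound(s_3, k_2) = 0x28E28A
s_5 = InvRound(s_4, k_1) = 0x5E5FA0
s_6 = InvRound(s_5, k_0) = 0x1989EC

0x1989EC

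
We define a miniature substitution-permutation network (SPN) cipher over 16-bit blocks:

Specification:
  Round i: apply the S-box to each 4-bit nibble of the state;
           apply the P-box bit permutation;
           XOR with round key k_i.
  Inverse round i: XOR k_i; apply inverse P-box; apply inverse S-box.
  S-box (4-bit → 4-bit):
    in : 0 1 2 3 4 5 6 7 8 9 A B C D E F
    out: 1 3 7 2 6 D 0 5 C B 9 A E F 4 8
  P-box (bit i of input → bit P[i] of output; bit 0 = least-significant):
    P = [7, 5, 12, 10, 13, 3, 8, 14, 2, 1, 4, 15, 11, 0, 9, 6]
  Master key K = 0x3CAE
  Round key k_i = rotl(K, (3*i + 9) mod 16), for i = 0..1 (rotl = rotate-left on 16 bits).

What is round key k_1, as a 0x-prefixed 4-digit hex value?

K = 0x3CAE
k_0 = rotl(K, (3*0+9) mod 16) = rotl(K, 9) = 0x5C79
k_1 = rotl(K, (3*1+9) mod 16) = rotl(K, 12) = 0xE3CA

0xE3CA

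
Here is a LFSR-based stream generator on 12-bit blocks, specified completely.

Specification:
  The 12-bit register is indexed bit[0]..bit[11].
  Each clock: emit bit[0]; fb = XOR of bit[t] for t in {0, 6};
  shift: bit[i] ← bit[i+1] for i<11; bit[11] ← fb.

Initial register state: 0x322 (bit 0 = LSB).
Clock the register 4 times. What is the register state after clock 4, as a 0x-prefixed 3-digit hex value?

0xE32

reg_0 = 0x322
clock 1: out=0, reg = 0x191
clock 2: out=1, reg = 0x8C8
clock 3: out=0, reg = 0xC64
clock 4: out=0, reg = 0xE32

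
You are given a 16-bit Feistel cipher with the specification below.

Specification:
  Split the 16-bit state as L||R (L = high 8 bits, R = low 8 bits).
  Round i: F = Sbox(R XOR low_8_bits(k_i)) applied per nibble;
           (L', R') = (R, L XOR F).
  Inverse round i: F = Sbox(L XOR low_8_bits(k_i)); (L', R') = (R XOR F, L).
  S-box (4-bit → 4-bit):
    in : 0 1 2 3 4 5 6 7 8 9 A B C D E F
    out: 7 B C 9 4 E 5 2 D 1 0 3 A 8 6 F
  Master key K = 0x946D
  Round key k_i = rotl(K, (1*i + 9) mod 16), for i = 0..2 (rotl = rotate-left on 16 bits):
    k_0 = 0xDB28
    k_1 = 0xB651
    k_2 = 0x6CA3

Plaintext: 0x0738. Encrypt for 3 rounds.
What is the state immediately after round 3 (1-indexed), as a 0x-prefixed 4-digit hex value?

0x5347

s_0 = plaintext = 0x0738
s_1 = Round(s_0, k_0) = 0x38B0
s_2 = Round(s_1, k_1) = 0xB053
s_3 = Round(s_2, k_2) = 0x5347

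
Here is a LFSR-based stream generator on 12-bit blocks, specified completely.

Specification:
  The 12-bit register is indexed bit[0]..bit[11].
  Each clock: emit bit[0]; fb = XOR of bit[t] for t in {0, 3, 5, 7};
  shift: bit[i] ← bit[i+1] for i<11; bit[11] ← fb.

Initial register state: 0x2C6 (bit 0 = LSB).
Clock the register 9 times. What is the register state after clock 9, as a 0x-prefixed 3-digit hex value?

0xD69

reg_0 = 0x2C6
clock 1: out=0, reg = 0x963
clock 2: out=1, reg = 0x4B1
clock 3: out=1, reg = 0xA58
clock 4: out=0, reg = 0xD2C
clock 5: out=0, reg = 0x696
clock 6: out=0, reg = 0xB4B
clock 7: out=1, reg = 0x5A5
clock 8: out=1, reg = 0xAD2
clock 9: out=0, reg = 0xD69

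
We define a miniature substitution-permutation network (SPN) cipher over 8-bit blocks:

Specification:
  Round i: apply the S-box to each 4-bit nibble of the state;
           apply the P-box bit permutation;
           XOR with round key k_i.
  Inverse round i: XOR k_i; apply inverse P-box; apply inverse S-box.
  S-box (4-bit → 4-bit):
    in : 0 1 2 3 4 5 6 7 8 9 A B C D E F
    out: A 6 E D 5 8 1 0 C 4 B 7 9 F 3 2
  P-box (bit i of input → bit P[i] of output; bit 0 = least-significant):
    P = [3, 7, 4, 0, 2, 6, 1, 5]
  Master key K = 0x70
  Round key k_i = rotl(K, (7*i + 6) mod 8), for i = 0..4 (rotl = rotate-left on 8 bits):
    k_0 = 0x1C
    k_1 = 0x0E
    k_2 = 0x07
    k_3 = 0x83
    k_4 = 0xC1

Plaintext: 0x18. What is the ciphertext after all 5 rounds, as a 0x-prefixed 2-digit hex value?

s_0 = plaintext = 0x18
s_1 = Round(s_0, k_0) = 0x4F
s_2 = Round(s_1, k_1) = 0x88
s_3 = Round(s_2, k_2) = 0x34
s_4 = Round(s_3, k_3) = 0xBD
s_5 = Round(s_4, k_4) = 0x1E

0x1E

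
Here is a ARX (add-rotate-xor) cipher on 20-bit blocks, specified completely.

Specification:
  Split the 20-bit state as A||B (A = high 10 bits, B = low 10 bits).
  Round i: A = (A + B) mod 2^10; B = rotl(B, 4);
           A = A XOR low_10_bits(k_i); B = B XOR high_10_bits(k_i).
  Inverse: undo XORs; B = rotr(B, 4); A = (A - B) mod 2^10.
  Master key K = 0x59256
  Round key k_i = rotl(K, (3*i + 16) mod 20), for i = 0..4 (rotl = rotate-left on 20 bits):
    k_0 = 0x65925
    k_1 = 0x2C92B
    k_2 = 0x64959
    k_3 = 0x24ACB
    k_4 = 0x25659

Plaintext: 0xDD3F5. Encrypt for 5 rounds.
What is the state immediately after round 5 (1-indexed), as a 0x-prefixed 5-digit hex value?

0x44377

s_0 = plaintext = 0xDD3F5
s_1 = Round(s_0, k_0) = 0x932C9
s_2 = Round(s_1, k_1) = 0x0F829
s_3 = Round(s_2, k_2) = 0x4FB02
s_4 = Round(s_3, k_3) = 0xA2CBE
s_5 = Round(s_4, k_4) = 0x44377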